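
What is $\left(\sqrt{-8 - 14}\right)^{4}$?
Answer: $484$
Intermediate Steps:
$\left(\sqrt{-8 - 14}\right)^{4} = \left(\sqrt{-22}\right)^{4} = \left(i \sqrt{22}\right)^{4} = 484$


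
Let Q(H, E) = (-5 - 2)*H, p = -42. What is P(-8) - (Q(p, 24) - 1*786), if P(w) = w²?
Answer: 556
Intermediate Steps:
Q(H, E) = -7*H
P(-8) - (Q(p, 24) - 1*786) = (-8)² - (-7*(-42) - 1*786) = 64 - (294 - 786) = 64 - 1*(-492) = 64 + 492 = 556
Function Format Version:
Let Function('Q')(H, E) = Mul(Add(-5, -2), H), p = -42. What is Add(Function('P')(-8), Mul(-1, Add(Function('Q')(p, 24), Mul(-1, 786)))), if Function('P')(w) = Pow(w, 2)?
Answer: 556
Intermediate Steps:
Function('Q')(H, E) = Mul(-7, H)
Add(Function('P')(-8), Mul(-1, Add(Function('Q')(p, 24), Mul(-1, 786)))) = Add(Pow(-8, 2), Mul(-1, Add(Mul(-7, -42), Mul(-1, 786)))) = Add(64, Mul(-1, Add(294, -786))) = Add(64, Mul(-1, -492)) = Add(64, 492) = 556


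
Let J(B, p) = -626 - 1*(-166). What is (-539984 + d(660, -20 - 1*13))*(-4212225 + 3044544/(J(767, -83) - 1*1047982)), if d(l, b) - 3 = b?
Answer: 1192425608894915958/524221 ≈ 2.2747e+12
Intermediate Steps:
d(l, b) = 3 + b
J(B, p) = -460 (J(B, p) = -626 + 166 = -460)
(-539984 + d(660, -20 - 1*13))*(-4212225 + 3044544/(J(767, -83) - 1*1047982)) = (-539984 + (3 + (-20 - 1*13)))*(-4212225 + 3044544/(-460 - 1*1047982)) = (-539984 + (3 + (-20 - 13)))*(-4212225 + 3044544/(-460 - 1047982)) = (-539984 + (3 - 33))*(-4212225 + 3044544/(-1048442)) = (-539984 - 30)*(-4212225 + 3044544*(-1/1048442)) = -540014*(-4212225 - 1522272/524221) = -540014*(-2208138323997/524221) = 1192425608894915958/524221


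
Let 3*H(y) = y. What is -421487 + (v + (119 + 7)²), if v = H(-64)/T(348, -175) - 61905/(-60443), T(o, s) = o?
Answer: -6398751030536/15775623 ≈ -4.0561e+5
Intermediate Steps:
H(y) = y/3
v = 15190117/15775623 (v = ((⅓)*(-64))/348 - 61905/(-60443) = -64/3*1/348 - 61905*(-1/60443) = -16/261 + 61905/60443 = 15190117/15775623 ≈ 0.96288)
-421487 + (v + (119 + 7)²) = -421487 + (15190117/15775623 + (119 + 7)²) = -421487 + (15190117/15775623 + 126²) = -421487 + (15190117/15775623 + 15876) = -421487 + 250468980865/15775623 = -6398751030536/15775623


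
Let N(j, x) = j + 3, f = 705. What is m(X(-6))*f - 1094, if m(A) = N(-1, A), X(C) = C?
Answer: 316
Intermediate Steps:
N(j, x) = 3 + j
m(A) = 2 (m(A) = 3 - 1 = 2)
m(X(-6))*f - 1094 = 2*705 - 1094 = 1410 - 1094 = 316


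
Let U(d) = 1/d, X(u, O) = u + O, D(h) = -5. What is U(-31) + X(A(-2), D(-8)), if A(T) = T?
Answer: -218/31 ≈ -7.0323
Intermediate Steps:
X(u, O) = O + u
U(-31) + X(A(-2), D(-8)) = 1/(-31) + (-5 - 2) = -1/31 - 7 = -218/31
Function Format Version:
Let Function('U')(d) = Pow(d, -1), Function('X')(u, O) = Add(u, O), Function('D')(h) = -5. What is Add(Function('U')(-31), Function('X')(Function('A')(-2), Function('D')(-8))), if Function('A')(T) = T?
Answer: Rational(-218, 31) ≈ -7.0323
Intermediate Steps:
Function('X')(u, O) = Add(O, u)
Add(Function('U')(-31), Function('X')(Function('A')(-2), Function('D')(-8))) = Add(Pow(-31, -1), Add(-5, -2)) = Add(Rational(-1, 31), -7) = Rational(-218, 31)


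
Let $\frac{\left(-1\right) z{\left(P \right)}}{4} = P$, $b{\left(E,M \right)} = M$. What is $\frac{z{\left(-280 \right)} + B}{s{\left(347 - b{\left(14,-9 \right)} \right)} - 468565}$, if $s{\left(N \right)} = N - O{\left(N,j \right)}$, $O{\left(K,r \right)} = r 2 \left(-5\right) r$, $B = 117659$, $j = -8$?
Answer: $- \frac{118779}{467569} \approx -0.25403$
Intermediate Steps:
$z{\left(P \right)} = - 4 P$
$O{\left(K,r \right)} = - 10 r^{2}$ ($O{\left(K,r \right)} = r \left(-10\right) r = - 10 r r = - 10 r^{2}$)
$s{\left(N \right)} = 640 + N$ ($s{\left(N \right)} = N - - 10 \left(-8\right)^{2} = N - \left(-10\right) 64 = N - -640 = N + 640 = 640 + N$)
$\frac{z{\left(-280 \right)} + B}{s{\left(347 - b{\left(14,-9 \right)} \right)} - 468565} = \frac{\left(-4\right) \left(-280\right) + 117659}{\left(640 + \left(347 - -9\right)\right) - 468565} = \frac{1120 + 117659}{\left(640 + \left(347 + 9\right)\right) - 468565} = \frac{118779}{\left(640 + 356\right) - 468565} = \frac{118779}{996 - 468565} = \frac{118779}{-467569} = 118779 \left(- \frac{1}{467569}\right) = - \frac{118779}{467569}$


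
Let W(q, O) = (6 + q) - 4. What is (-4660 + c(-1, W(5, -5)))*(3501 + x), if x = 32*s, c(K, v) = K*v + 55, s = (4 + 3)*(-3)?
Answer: -13047348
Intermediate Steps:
s = -21 (s = 7*(-3) = -21)
W(q, O) = 2 + q
c(K, v) = 55 + K*v
x = -672 (x = 32*(-21) = -672)
(-4660 + c(-1, W(5, -5)))*(3501 + x) = (-4660 + (55 - (2 + 5)))*(3501 - 672) = (-4660 + (55 - 1*7))*2829 = (-4660 + (55 - 7))*2829 = (-4660 + 48)*2829 = -4612*2829 = -13047348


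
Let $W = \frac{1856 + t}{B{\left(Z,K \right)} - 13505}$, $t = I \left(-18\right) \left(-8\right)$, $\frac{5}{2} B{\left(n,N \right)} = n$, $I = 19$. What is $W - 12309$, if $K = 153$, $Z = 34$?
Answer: $- \frac{830351173}{67457} \approx -12309.0$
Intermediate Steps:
$B{\left(n,N \right)} = \frac{2 n}{5}$
$t = 2736$ ($t = 19 \left(-18\right) \left(-8\right) = \left(-342\right) \left(-8\right) = 2736$)
$W = - \frac{22960}{67457}$ ($W = \frac{1856 + 2736}{\frac{2}{5} \cdot 34 - 13505} = \frac{4592}{\frac{68}{5} - 13505} = \frac{4592}{- \frac{67457}{5}} = 4592 \left(- \frac{5}{67457}\right) = - \frac{22960}{67457} \approx -0.34036$)
$W - 12309 = - \frac{22960}{67457} - 12309 = - \frac{830351173}{67457}$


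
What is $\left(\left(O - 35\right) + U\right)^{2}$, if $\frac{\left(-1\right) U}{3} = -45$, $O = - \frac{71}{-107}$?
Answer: $\frac{116014441}{11449} \approx 10133.0$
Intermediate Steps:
$O = \frac{71}{107}$ ($O = \left(-71\right) \left(- \frac{1}{107}\right) = \frac{71}{107} \approx 0.66355$)
$U = 135$ ($U = \left(-3\right) \left(-45\right) = 135$)
$\left(\left(O - 35\right) + U\right)^{2} = \left(\left(\frac{71}{107} - 35\right) + 135\right)^{2} = \left(- \frac{3674}{107} + 135\right)^{2} = \left(\frac{10771}{107}\right)^{2} = \frac{116014441}{11449}$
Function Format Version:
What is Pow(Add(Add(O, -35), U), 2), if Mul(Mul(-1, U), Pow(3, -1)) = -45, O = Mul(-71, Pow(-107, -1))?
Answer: Rational(116014441, 11449) ≈ 10133.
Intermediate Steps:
O = Rational(71, 107) (O = Mul(-71, Rational(-1, 107)) = Rational(71, 107) ≈ 0.66355)
U = 135 (U = Mul(-3, -45) = 135)
Pow(Add(Add(O, -35), U), 2) = Pow(Add(Add(Rational(71, 107), -35), 135), 2) = Pow(Add(Rational(-3674, 107), 135), 2) = Pow(Rational(10771, 107), 2) = Rational(116014441, 11449)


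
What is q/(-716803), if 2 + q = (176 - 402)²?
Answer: -51074/716803 ≈ -0.071252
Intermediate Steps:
q = 51074 (q = -2 + (176 - 402)² = -2 + (-226)² = -2 + 51076 = 51074)
q/(-716803) = 51074/(-716803) = 51074*(-1/716803) = -51074/716803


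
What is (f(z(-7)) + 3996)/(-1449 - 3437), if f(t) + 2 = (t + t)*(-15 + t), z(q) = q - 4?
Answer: -2283/2443 ≈ -0.93451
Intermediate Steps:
z(q) = -4 + q
f(t) = -2 + 2*t*(-15 + t) (f(t) = -2 + (t + t)*(-15 + t) = -2 + (2*t)*(-15 + t) = -2 + 2*t*(-15 + t))
(f(z(-7)) + 3996)/(-1449 - 3437) = ((-2 - 30*(-4 - 7) + 2*(-4 - 7)**2) + 3996)/(-1449 - 3437) = ((-2 - 30*(-11) + 2*(-11)**2) + 3996)/(-4886) = ((-2 + 330 + 2*121) + 3996)*(-1/4886) = ((-2 + 330 + 242) + 3996)*(-1/4886) = (570 + 3996)*(-1/4886) = 4566*(-1/4886) = -2283/2443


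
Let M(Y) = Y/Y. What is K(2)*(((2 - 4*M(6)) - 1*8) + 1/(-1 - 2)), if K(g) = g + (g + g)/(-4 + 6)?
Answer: -124/3 ≈ -41.333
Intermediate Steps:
M(Y) = 1
K(g) = 2*g (K(g) = g + (2*g)/2 = g + (2*g)*(½) = g + g = 2*g)
K(2)*(((2 - 4*M(6)) - 1*8) + 1/(-1 - 2)) = (2*2)*(((2 - 4*1) - 1*8) + 1/(-1 - 2)) = 4*(((2 - 4) - 8) + 1/(-3)) = 4*((-2 - 8) - ⅓) = 4*(-10 - ⅓) = 4*(-31/3) = -124/3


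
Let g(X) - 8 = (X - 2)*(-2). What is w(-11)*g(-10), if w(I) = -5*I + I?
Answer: 1408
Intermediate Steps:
g(X) = 12 - 2*X (g(X) = 8 + (X - 2)*(-2) = 8 + (-2 + X)*(-2) = 8 + (4 - 2*X) = 12 - 2*X)
w(I) = -4*I
w(-11)*g(-10) = (-4*(-11))*(12 - 2*(-10)) = 44*(12 + 20) = 44*32 = 1408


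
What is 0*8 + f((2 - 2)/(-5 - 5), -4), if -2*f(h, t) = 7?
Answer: -7/2 ≈ -3.5000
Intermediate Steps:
f(h, t) = -7/2 (f(h, t) = -½*7 = -7/2)
0*8 + f((2 - 2)/(-5 - 5), -4) = 0*8 - 7/2 = 0 - 7/2 = -7/2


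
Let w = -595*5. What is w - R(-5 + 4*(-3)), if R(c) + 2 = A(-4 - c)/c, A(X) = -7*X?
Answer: -50632/17 ≈ -2978.4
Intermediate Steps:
R(c) = -2 + (28 + 7*c)/c (R(c) = -2 + (-7*(-4 - c))/c = -2 + (28 + 7*c)/c)
w = -2975 (w = -119*25 = -2975)
w - R(-5 + 4*(-3)) = -2975 - (5 + 28/(-5 + 4*(-3))) = -2975 - (5 + 28/(-5 - 12)) = -2975 - (5 + 28/(-17)) = -2975 - (5 + 28*(-1/17)) = -2975 - (5 - 28/17) = -2975 - 1*57/17 = -2975 - 57/17 = -50632/17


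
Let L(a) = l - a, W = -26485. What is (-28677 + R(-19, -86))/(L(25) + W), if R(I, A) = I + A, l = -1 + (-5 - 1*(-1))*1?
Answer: 28782/26515 ≈ 1.0855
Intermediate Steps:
l = -5 (l = -1 + (-5 + 1)*1 = -1 - 4*1 = -1 - 4 = -5)
R(I, A) = A + I
L(a) = -5 - a
(-28677 + R(-19, -86))/(L(25) + W) = (-28677 + (-86 - 19))/((-5 - 1*25) - 26485) = (-28677 - 105)/((-5 - 25) - 26485) = -28782/(-30 - 26485) = -28782/(-26515) = -28782*(-1/26515) = 28782/26515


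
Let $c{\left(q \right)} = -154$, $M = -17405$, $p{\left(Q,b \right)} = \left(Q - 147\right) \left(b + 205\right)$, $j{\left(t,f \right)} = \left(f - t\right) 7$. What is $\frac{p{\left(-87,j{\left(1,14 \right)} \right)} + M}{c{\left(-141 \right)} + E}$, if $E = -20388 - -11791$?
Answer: $\frac{86669}{8751} \approx 9.9039$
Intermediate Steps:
$j{\left(t,f \right)} = - 7 t + 7 f$
$p{\left(Q,b \right)} = \left(-147 + Q\right) \left(205 + b\right)$
$E = -8597$ ($E = -20388 + 11791 = -8597$)
$\frac{p{\left(-87,j{\left(1,14 \right)} \right)} + M}{c{\left(-141 \right)} + E} = \frac{\left(-30135 - 147 \left(\left(-7\right) 1 + 7 \cdot 14\right) + 205 \left(-87\right) - 87 \left(\left(-7\right) 1 + 7 \cdot 14\right)\right) - 17405}{-154 - 8597} = \frac{\left(-30135 - 147 \left(-7 + 98\right) - 17835 - 87 \left(-7 + 98\right)\right) - 17405}{-8751} = \left(\left(-30135 - 13377 - 17835 - 7917\right) - 17405\right) \left(- \frac{1}{8751}\right) = \left(-69264 - 17405\right) \left(- \frac{1}{8751}\right) = \left(-86669\right) \left(- \frac{1}{8751}\right) = \frac{86669}{8751}$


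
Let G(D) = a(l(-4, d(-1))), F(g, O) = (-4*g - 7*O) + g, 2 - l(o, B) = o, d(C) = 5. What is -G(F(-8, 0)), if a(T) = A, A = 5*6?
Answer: -30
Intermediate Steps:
A = 30
l(o, B) = 2 - o
a(T) = 30
F(g, O) = -7*O - 3*g (F(g, O) = (-7*O - 4*g) + g = -7*O - 3*g)
G(D) = 30
-G(F(-8, 0)) = -1*30 = -30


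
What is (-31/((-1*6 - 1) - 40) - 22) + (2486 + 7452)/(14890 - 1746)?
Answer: -6358173/308884 ≈ -20.584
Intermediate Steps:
(-31/((-1*6 - 1) - 40) - 22) + (2486 + 7452)/(14890 - 1746) = (-31/((-6 - 1) - 40) - 22) + 9938/13144 = (-31/(-7 - 40) - 22) + 9938*(1/13144) = (-31/(-47) - 22) + 4969/6572 = (-1/47*(-31) - 22) + 4969/6572 = (31/47 - 22) + 4969/6572 = -1003/47 + 4969/6572 = -6358173/308884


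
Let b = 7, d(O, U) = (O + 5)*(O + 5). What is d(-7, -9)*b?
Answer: 28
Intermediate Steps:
d(O, U) = (5 + O)**2 (d(O, U) = (5 + O)*(5 + O) = (5 + O)**2)
d(-7, -9)*b = (5 - 7)**2*7 = (-2)**2*7 = 4*7 = 28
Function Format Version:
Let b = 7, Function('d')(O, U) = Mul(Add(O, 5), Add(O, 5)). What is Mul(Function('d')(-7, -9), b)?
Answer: 28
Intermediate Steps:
Function('d')(O, U) = Pow(Add(5, O), 2) (Function('d')(O, U) = Mul(Add(5, O), Add(5, O)) = Pow(Add(5, O), 2))
Mul(Function('d')(-7, -9), b) = Mul(Pow(Add(5, -7), 2), 7) = Mul(Pow(-2, 2), 7) = Mul(4, 7) = 28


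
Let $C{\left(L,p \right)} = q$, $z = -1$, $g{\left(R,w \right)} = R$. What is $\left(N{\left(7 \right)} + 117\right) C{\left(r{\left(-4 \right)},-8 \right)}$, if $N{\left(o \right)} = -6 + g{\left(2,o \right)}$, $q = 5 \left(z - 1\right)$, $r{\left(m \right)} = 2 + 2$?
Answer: $-1130$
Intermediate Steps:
$r{\left(m \right)} = 4$
$q = -10$ ($q = 5 \left(-1 - 1\right) = 5 \left(-2\right) = -10$)
$C{\left(L,p \right)} = -10$
$N{\left(o \right)} = -4$ ($N{\left(o \right)} = -6 + 2 = -4$)
$\left(N{\left(7 \right)} + 117\right) C{\left(r{\left(-4 \right)},-8 \right)} = \left(-4 + 117\right) \left(-10\right) = 113 \left(-10\right) = -1130$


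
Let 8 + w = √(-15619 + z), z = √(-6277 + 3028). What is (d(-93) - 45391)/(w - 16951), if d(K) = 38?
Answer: 45353/(16959 - √(-15619 + 57*I)) ≈ 2.6742 + 0.019707*I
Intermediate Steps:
z = 57*I (z = √(-3249) = 57*I ≈ 57.0*I)
w = -8 + √(-15619 + 57*I) ≈ -7.772 + 124.98*I
(d(-93) - 45391)/(w - 16951) = (38 - 45391)/((-8 + √(-15619 + 57*I)) - 16951) = -45353/(-16959 + √(-15619 + 57*I))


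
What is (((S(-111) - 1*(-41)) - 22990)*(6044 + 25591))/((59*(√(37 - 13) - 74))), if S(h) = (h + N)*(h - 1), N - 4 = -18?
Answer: 10474759755/160834 + 283101615*√6/160834 ≈ 69439.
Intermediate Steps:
N = -14 (N = 4 - 18 = -14)
S(h) = (-1 + h)*(-14 + h) (S(h) = (h - 14)*(h - 1) = (-14 + h)*(-1 + h) = (-1 + h)*(-14 + h))
(((S(-111) - 1*(-41)) - 22990)*(6044 + 25591))/((59*(√(37 - 13) - 74))) = ((((14 + (-111)² - 15*(-111)) - 1*(-41)) - 22990)*(6044 + 25591))/((59*(√(37 - 13) - 74))) = ((((14 + 12321 + 1665) + 41) - 22990)*31635)/((59*(√24 - 74))) = (((14000 + 41) - 22990)*31635)/((59*(2*√6 - 74))) = ((14041 - 22990)*31635)/((59*(-74 + 2*√6))) = (-8949*31635)/(-4366 + 118*√6) = -283101615/(-4366 + 118*√6)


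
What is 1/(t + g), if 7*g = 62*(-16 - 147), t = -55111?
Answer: -7/395883 ≈ -1.7682e-5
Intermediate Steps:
g = -10106/7 (g = (62*(-16 - 147))/7 = (62*(-163))/7 = (⅐)*(-10106) = -10106/7 ≈ -1443.7)
1/(t + g) = 1/(-55111 - 10106/7) = 1/(-395883/7) = -7/395883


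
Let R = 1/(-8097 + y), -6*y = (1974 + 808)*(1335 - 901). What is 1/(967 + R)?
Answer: 627985/607261492 ≈ 0.0010341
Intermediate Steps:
y = -603694/3 (y = -(1974 + 808)*(1335 - 901)/6 = -1391*434/3 = -⅙*1207388 = -603694/3 ≈ -2.0123e+5)
R = -3/627985 (R = 1/(-8097 - 603694/3) = 1/(-627985/3) = -3/627985 ≈ -4.7772e-6)
1/(967 + R) = 1/(967 - 3/627985) = 1/(607261492/627985) = 627985/607261492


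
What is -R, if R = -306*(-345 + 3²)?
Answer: -102816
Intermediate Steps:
R = 102816 (R = -306*(-345 + 9) = -306*(-336) = 102816)
-R = -1*102816 = -102816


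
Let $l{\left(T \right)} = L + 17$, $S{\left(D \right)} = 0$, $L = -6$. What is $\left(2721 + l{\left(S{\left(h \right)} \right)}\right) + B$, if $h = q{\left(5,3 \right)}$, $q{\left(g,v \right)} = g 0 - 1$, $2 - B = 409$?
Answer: $2325$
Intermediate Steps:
$B = -407$ ($B = 2 - 409 = -407$)
$q{\left(g,v \right)} = -1$ ($q{\left(g,v \right)} = 0 - 1 = -1$)
$h = -1$
$l{\left(T \right)} = 11$ ($l{\left(T \right)} = -6 + 17 = 11$)
$\left(2721 + l{\left(S{\left(h \right)} \right)}\right) + B = \left(2721 + 11\right) - 407 = 2732 - 407 = 2325$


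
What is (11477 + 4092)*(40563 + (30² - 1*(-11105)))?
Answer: 818431192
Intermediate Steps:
(11477 + 4092)*(40563 + (30² - 1*(-11105))) = 15569*(40563 + (900 + 11105)) = 15569*(40563 + 12005) = 15569*52568 = 818431192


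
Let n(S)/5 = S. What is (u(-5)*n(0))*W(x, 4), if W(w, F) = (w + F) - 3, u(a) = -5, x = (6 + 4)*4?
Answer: 0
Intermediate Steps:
n(S) = 5*S
x = 40 (x = 10*4 = 40)
W(w, F) = -3 + F + w (W(w, F) = (F + w) - 3 = -3 + F + w)
(u(-5)*n(0))*W(x, 4) = (-25*0)*(-3 + 4 + 40) = -5*0*41 = 0*41 = 0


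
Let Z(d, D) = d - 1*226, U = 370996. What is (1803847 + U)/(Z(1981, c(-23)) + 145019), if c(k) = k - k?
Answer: 2174843/146774 ≈ 14.818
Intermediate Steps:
c(k) = 0
Z(d, D) = -226 + d (Z(d, D) = d - 226 = -226 + d)
(1803847 + U)/(Z(1981, c(-23)) + 145019) = (1803847 + 370996)/((-226 + 1981) + 145019) = 2174843/(1755 + 145019) = 2174843/146774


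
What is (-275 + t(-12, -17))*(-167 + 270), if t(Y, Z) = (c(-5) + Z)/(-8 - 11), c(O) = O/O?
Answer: -536527/19 ≈ -28238.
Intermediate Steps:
c(O) = 1
t(Y, Z) = -1/19 - Z/19 (t(Y, Z) = (1 + Z)/(-8 - 11) = (1 + Z)/(-19) = (1 + Z)*(-1/19) = -1/19 - Z/19)
(-275 + t(-12, -17))*(-167 + 270) = (-275 + (-1/19 - 1/19*(-17)))*(-167 + 270) = (-275 + (-1/19 + 17/19))*103 = (-275 + 16/19)*103 = -5209/19*103 = -536527/19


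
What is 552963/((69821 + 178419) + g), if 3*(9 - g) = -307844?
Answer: 1658889/1052591 ≈ 1.5760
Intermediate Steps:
g = 307871/3 (g = 9 - ⅓*(-307844) = 9 + 307844/3 = 307871/3 ≈ 1.0262e+5)
552963/((69821 + 178419) + g) = 552963/((69821 + 178419) + 307871/3) = 552963/(248240 + 307871/3) = 552963/(1052591/3) = 552963*(3/1052591) = 1658889/1052591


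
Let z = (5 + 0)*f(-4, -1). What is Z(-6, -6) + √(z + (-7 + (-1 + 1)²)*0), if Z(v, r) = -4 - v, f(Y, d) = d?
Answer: 2 + I*√5 ≈ 2.0 + 2.2361*I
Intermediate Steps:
z = -5 (z = (5 + 0)*(-1) = 5*(-1) = -5)
Z(-6, -6) + √(z + (-7 + (-1 + 1)²)*0) = (-4 - 1*(-6)) + √(-5 + (-7 + (-1 + 1)²)*0) = (-4 + 6) + √(-5 + (-7 + 0²)*0) = 2 + √(-5 + (-7 + 0)*0) = 2 + √(-5 - 7*0) = 2 + √(-5 + 0) = 2 + √(-5) = 2 + I*√5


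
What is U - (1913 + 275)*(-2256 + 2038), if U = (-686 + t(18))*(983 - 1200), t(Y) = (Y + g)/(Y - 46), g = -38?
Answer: 625691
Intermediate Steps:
t(Y) = (-38 + Y)/(-46 + Y) (t(Y) = (Y - 38)/(Y - 46) = (-38 + Y)/(-46 + Y))
U = 148707 (U = (-686 + (-38 + 18)/(-46 + 18))*(983 - 1200) = (-686 - 20/(-28))*(-217) = (-686 - 1/28*(-20))*(-217) = (-686 + 5/7)*(-217) = -4797/7*(-217) = 148707)
U - (1913 + 275)*(-2256 + 2038) = 148707 - (1913 + 275)*(-2256 + 2038) = 148707 - 2188*(-218) = 148707 - 1*(-476984) = 148707 + 476984 = 625691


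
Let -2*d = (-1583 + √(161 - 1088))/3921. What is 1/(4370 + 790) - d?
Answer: -1360073/6744120 + I*√103/2614 ≈ -0.20167 + 0.0038825*I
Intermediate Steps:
d = 1583/7842 - I*√103/2614 (d = -(-1583 + √(161 - 1088))/(2*3921) = -(-1583 + √(-927))/(2*3921) = -(-1583 + 3*I*√103)/(2*3921) = -(-1583/3921 + I*√103/1307)/2 = 1583/7842 - I*√103/2614 ≈ 0.20186 - 0.0038825*I)
1/(4370 + 790) - d = 1/(4370 + 790) - (1583/7842 - I*√103/2614) = 1/5160 + (-1583/7842 + I*√103/2614) = -1360073/6744120 + I*√103/2614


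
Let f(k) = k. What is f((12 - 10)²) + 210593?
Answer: 210597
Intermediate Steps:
f((12 - 10)²) + 210593 = (12 - 10)² + 210593 = 2² + 210593 = 4 + 210593 = 210597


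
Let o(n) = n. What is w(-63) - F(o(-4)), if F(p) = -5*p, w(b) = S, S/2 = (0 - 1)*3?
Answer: -26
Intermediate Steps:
S = -6 (S = 2*((0 - 1)*3) = 2*(-1*3) = 2*(-3) = -6)
w(b) = -6
F(p) = -5*p
w(-63) - F(o(-4)) = -6 - (-5)*(-4) = -6 - 1*20 = -6 - 20 = -26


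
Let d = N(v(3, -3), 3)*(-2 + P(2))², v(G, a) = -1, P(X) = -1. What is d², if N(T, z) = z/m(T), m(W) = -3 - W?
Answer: 729/4 ≈ 182.25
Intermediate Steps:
N(T, z) = z/(-3 - T)
d = -27/2 (d = (-1*3/(3 - 1))*(-2 - 1)² = -1*3/2*(-3)² = -1*3*½*9 = -3/2*9 = -27/2 ≈ -13.500)
d² = (-27/2)² = 729/4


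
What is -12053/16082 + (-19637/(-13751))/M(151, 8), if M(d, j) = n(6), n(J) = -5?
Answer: -67323897/65042230 ≈ -1.0351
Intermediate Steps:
M(d, j) = -5
-12053/16082 + (-19637/(-13751))/M(151, 8) = -12053/16082 - 19637/(-13751)/(-5) = -12053*1/16082 - 19637*(-1/13751)*(-⅕) = -709/946 + (19637/13751)*(-⅕) = -709/946 - 19637/68755 = -67323897/65042230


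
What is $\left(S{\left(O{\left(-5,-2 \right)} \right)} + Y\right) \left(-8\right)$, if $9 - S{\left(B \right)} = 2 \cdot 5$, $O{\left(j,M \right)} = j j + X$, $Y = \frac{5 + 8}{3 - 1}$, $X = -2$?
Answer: $-44$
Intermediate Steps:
$Y = \frac{13}{2} \approx 6.5$
$O{\left(j,M \right)} = -2 + j^{2}$ ($O{\left(j,M \right)} = j j - 2 = j^{2} - 2 = -2 + j^{2}$)
$S{\left(B \right)} = -1$ ($S{\left(B \right)} = 9 - 2 \cdot 5 = 9 - 10 = -1$)
$\left(S{\left(O{\left(-5,-2 \right)} \right)} + Y\right) \left(-8\right) = \left(-1 + \frac{13}{2}\right) \left(-8\right) = \frac{11}{2} \left(-8\right) = -44$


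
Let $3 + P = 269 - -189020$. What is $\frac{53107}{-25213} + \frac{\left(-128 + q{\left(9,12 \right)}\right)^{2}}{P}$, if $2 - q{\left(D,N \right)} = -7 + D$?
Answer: $- \frac{4819660905}{2386233959} \approx -2.0198$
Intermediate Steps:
$q{\left(D,N \right)} = 9 - D$ ($q{\left(D,N \right)} = 2 - \left(-7 + D\right) = 9 - D$)
$P = 189286$ ($P = -3 + \left(269 - -189020\right) = -3 + \left(269 + 189020\right) = -3 + 189289 = 189286$)
$\frac{53107}{-25213} + \frac{\left(-128 + q{\left(9,12 \right)}\right)^{2}}{P} = \frac{53107}{-25213} + \frac{\left(-128 + \left(9 - 9\right)\right)^{2}}{189286} = 53107 \left(- \frac{1}{25213}\right) + \left(-128 + \left(9 - 9\right)\right)^{2} \cdot \frac{1}{189286} = - \frac{53107}{25213} + \left(-128 + 0\right)^{2} \cdot \frac{1}{189286} = - \frac{53107}{25213} + \left(-128\right)^{2} \cdot \frac{1}{189286} = - \frac{53107}{25213} + 16384 \cdot \frac{1}{189286} = - \frac{53107}{25213} + \frac{8192}{94643} = - \frac{4819660905}{2386233959}$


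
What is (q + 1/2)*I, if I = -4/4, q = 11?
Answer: -23/2 ≈ -11.500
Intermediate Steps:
I = -1 (I = -4/4 = -2*½ = -1)
(q + 1/2)*I = (11 + 1/2)*(-1) = (11 + ½)*(-1) = (23/2)*(-1) = -23/2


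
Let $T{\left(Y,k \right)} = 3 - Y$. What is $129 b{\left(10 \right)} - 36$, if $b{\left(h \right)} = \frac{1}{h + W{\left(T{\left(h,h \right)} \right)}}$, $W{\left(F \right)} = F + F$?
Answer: $- \frac{273}{4} \approx -68.25$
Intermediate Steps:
$W{\left(F \right)} = 2 F$
$b{\left(h \right)} = \frac{1}{6 - h}$ ($b{\left(h \right)} = \frac{1}{h + 2 \left(3 - h\right)} = \frac{1}{h - \left(-6 + 2 h\right)} = \frac{1}{6 - h}$)
$129 b{\left(10 \right)} - 36 = \frac{129}{6 - 10} - 36 = \frac{129}{-4} - 36 = 129 \left(- \frac{1}{4}\right) - 36 = - \frac{129}{4} - 36 = - \frac{273}{4}$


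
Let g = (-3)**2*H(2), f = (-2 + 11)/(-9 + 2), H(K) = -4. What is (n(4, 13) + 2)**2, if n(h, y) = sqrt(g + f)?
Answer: -233/7 + 12*I*sqrt(203)/7 ≈ -33.286 + 24.425*I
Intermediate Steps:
f = -9/7 (f = 9/(-7) = 9*(-1/7) = -9/7 ≈ -1.2857)
g = -36 (g = (-3)**2*(-4) = 9*(-4) = -36)
n(h, y) = 3*I*sqrt(203)/7 (n(h, y) = sqrt(-36 - 9/7) = sqrt(-261/7) = 3*I*sqrt(203)/7)
(n(4, 13) + 2)**2 = (3*I*sqrt(203)/7 + 2)**2 = (2 + 3*I*sqrt(203)/7)**2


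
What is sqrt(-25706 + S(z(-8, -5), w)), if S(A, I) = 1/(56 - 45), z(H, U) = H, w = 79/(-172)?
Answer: I*sqrt(3110415)/11 ≈ 160.33*I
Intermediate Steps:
w = -79/172 (w = 79*(-1/172) = -79/172 ≈ -0.45930)
S(A, I) = 1/11
sqrt(-25706 + S(z(-8, -5), w)) = sqrt(-25706 + 1/11) = sqrt(-282765/11) = I*sqrt(3110415)/11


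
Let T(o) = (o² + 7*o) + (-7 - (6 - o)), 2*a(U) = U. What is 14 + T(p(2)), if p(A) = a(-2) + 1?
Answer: 1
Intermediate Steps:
a(U) = U/2
p(A) = 0 (p(A) = (½)*(-2) + 1 = -1 + 1 = 0)
T(o) = -13 + o² + 8*o (T(o) = (o² + 7*o) + (-7 + (-6 + o)) = (o² + 7*o) + (-13 + o) = -13 + o² + 8*o)
14 + T(p(2)) = 14 + (-13 + 0² + 8*0) = 14 + (-13 + 0 + 0) = 14 - 13 = 1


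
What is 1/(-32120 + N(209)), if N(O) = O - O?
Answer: -1/32120 ≈ -3.1133e-5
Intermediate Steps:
N(O) = 0
1/(-32120 + N(209)) = 1/(-32120 + 0) = 1/(-32120) = -1/32120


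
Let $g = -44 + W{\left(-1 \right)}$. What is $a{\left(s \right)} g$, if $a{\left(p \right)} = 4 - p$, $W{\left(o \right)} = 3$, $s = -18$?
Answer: $-902$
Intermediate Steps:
$g = -41$ ($g = -44 + 3 = -41$)
$a{\left(s \right)} g = \left(4 - -18\right) \left(-41\right) = \left(4 + 18\right) \left(-41\right) = 22 \left(-41\right) = -902$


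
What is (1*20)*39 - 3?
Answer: 777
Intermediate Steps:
(1*20)*39 - 3 = 20*39 - 3 = 780 - 3 = 777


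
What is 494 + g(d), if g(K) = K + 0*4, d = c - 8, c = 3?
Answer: 489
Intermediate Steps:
d = -5 (d = 3 - 8 = -5)
g(K) = K (g(K) = K + 0 = K)
494 + g(d) = 494 - 5 = 489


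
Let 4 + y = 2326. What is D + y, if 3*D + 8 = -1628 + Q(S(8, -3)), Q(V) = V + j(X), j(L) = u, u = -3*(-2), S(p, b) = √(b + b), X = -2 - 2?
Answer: 5336/3 + I*√6/3 ≈ 1778.7 + 0.8165*I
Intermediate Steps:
y = 2322 (y = -4 + 2326 = 2322)
X = -4
S(p, b) = √2*√b (S(p, b) = √(2*b) = √2*√b)
u = 6
j(L) = 6
Q(V) = 6 + V (Q(V) = V + 6 = 6 + V)
D = -1630/3 + I*√6/3 (D = -8/3 + (-1628 + (6 + √2*√(-3)))/3 = -8/3 + (-1628 + (6 + √2*(I*√3)))/3 = -8/3 + (-1628 + (6 + I*√6))/3 = -8/3 + (-1622 + I*√6)/3 = -8/3 + (-1622/3 + I*√6/3) = -1630/3 + I*√6/3 ≈ -543.33 + 0.8165*I)
D + y = (-1630/3 + I*√6/3) + 2322 = 5336/3 + I*√6/3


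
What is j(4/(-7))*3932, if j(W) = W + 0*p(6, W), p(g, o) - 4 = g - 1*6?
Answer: -15728/7 ≈ -2246.9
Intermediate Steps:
p(g, o) = -2 + g (p(g, o) = 4 + (g - 1*6) = 4 + (g - 6) = 4 + (-6 + g) = -2 + g)
j(W) = W (j(W) = W + 0*(-2 + 6) = W + 0*4 = W + 0 = W)
j(4/(-7))*3932 = (4/(-7))*3932 = (4*(-⅐))*3932 = -4/7*3932 = -15728/7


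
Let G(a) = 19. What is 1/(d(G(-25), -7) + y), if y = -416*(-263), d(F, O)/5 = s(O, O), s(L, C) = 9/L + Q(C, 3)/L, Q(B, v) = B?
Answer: 7/765846 ≈ 9.1402e-6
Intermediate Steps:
s(L, C) = 9/L + C/L
d(F, O) = 5*(9 + O)/O (d(F, O) = 5*((9 + O)/O) = 5*(9 + O)/O)
y = 109408
1/(d(G(-25), -7) + y) = 1/((5 + 45/(-7)) + 109408) = 1/((5 + 45*(-1/7)) + 109408) = 1/((5 - 45/7) + 109408) = 1/(-10/7 + 109408) = 1/(765846/7) = 7/765846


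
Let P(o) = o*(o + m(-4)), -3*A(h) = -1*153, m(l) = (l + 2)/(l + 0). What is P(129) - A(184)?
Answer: 33309/2 ≈ 16655.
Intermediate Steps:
m(l) = (2 + l)/l
A(h) = 51 (A(h) = -(-1)*153/3 = -⅓*(-153) = 51)
P(o) = o*(½ + o) (P(o) = o*(o + (2 - 4)/(-4)) = o*(o - ¼*(-2)) = o*(o + ½) = o*(½ + o))
P(129) - A(184) = 129*(½ + 129) - 1*51 = 129*(259/2) - 51 = 33411/2 - 51 = 33309/2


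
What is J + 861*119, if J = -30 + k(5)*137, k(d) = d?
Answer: 103114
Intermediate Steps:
J = 655 (J = -30 + 5*137 = -30 + 685 = 655)
J + 861*119 = 655 + 861*119 = 655 + 102459 = 103114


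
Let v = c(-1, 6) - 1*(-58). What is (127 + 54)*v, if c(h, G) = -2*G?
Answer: 8326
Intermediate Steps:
v = 46 (v = -2*6 - 1*(-58) = -12 + 58 = 46)
(127 + 54)*v = (127 + 54)*46 = 181*46 = 8326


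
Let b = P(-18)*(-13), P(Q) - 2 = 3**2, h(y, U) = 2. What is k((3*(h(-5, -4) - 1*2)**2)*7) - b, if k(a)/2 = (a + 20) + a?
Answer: 183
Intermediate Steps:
P(Q) = 11 (P(Q) = 2 + 3**2 = 2 + 9 = 11)
k(a) = 40 + 4*a (k(a) = 2*((a + 20) + a) = 2*((20 + a) + a) = 2*(20 + 2*a) = 40 + 4*a)
b = -143 (b = 11*(-13) = -143)
k((3*(h(-5, -4) - 1*2)**2)*7) - b = (40 + 4*((3*(2 - 1*2)**2)*7)) - 1*(-143) = (40 + 4*((3*(2 - 2)**2)*7)) + 143 = (40 + 4*((3*0**2)*7)) + 143 = (40 + 4*((3*0)*7)) + 143 = (40 + 4*(0*7)) + 143 = (40 + 4*0) + 143 = (40 + 0) + 143 = 40 + 143 = 183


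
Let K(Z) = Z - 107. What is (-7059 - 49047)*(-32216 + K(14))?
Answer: 1812728754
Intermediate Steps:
K(Z) = -107 + Z
(-7059 - 49047)*(-32216 + K(14)) = (-7059 - 49047)*(-32216 + (-107 + 14)) = -56106*(-32216 - 93) = -56106*(-32309) = 1812728754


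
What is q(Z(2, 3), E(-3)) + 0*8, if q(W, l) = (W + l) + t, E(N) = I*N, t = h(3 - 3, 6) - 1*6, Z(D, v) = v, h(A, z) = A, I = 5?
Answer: -18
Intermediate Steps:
t = -6 (t = (3 - 3) - 1*6 = 0 - 6 = -6)
E(N) = 5*N
q(W, l) = -6 + W + l (q(W, l) = (W + l) - 6 = -6 + W + l)
q(Z(2, 3), E(-3)) + 0*8 = (-6 + 3 + 5*(-3)) + 0*8 = (-6 + 3 - 15) + 0 = -18 + 0 = -18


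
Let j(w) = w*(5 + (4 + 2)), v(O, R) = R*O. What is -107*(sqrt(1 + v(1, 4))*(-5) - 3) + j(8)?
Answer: 409 + 535*sqrt(5) ≈ 1605.3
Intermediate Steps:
v(O, R) = O*R
j(w) = 11*w (j(w) = w*(5 + 6) = w*11 = 11*w)
-107*(sqrt(1 + v(1, 4))*(-5) - 3) + j(8) = -107*(sqrt(1 + 1*4)*(-5) - 3) + 11*8 = -107*(sqrt(1 + 4)*(-5) - 3) + 88 = -107*(sqrt(5)*(-5) - 3) + 88 = -107*(-5*sqrt(5) - 3) + 88 = -107*(-3 - 5*sqrt(5)) + 88 = (321 + 535*sqrt(5)) + 88 = 409 + 535*sqrt(5)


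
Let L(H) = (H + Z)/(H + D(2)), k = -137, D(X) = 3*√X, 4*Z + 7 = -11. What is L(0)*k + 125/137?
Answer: 125/137 + 411*√2/4 ≈ 146.22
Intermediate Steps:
Z = -9/2 (Z = -7/4 + (¼)*(-11) = -7/4 - 11/4 = -9/2 ≈ -4.5000)
L(H) = (-9/2 + H)/(H + 3*√2) (L(H) = (H - 9/2)/(H + 3*√2) = (-9/2 + H)/(H + 3*√2))
L(0)*k + 125/137 = ((-9/2 + 0)/(0 + 3*√2))*(-137) + 125/137 = (-9/2/(3*√2))*(-137) + 125*(1/137) = ((√2/6)*(-9/2))*(-137) + 125/137 = -3*√2/4*(-137) + 125/137 = 411*√2/4 + 125/137 = 125/137 + 411*√2/4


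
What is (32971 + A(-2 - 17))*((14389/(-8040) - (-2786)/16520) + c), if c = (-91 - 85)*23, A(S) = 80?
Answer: -21163417192961/158120 ≈ -1.3384e+8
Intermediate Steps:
c = -4048 (c = -176*23 = -4048)
(32971 + A(-2 - 17))*((14389/(-8040) - (-2786)/16520) + c) = (32971 + 80)*((14389/(-8040) - (-2786)/16520) - 4048) = 33051*((14389*(-1/8040) - (-2786)/16520) - 4048) = 33051*((-14389/8040 - 1*(-199/1180)) - 4048) = 33051*((-14389/8040 + 199/1180) - 4048) = 33051*(-768953/474360 - 4048) = 33051*(-1920978233/474360) = -21163417192961/158120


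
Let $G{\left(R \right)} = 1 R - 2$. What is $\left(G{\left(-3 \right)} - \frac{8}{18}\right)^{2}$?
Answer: $\frac{2401}{81} \approx 29.642$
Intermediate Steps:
$G{\left(R \right)} = -2 + R$ ($G{\left(R \right)} = R - 2 = -2 + R$)
$\left(G{\left(-3 \right)} - \frac{8}{18}\right)^{2} = \left(\left(-2 - 3\right) - \frac{8}{18}\right)^{2} = \left(-5 - \frac{4}{9}\right)^{2} = \left(- \frac{49}{9}\right)^{2} = \frac{2401}{81}$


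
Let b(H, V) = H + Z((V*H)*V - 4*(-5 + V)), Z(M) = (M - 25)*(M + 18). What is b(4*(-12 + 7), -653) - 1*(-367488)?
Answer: 72685028746158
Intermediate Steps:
Z(M) = (-25 + M)*(18 + M)
b(H, V) = -590 + H + (20 - 4*V + H*V²)² + 28*V - 7*H*V² (b(H, V) = H + (-450 + ((V*H)*V - 4*(-5 + V))² - 7*((V*H)*V - 4*(-5 + V))) = H + (-450 + ((H*V)*V + (20 - 4*V))² - 7*((H*V)*V + (20 - 4*V))) = H + (-450 + (H*V² + (20 - 4*V))² - 7*(H*V² + (20 - 4*V))) = H + (-450 + (20 - 4*V + H*V²)² - 7*(20 - 4*V + H*V²)) = H + (-450 + (20 - 4*V + H*V²)² + (-140 + 28*V - 7*H*V²)) = H + (-590 + (20 - 4*V + H*V²)² + 28*V - 7*H*V²) = -590 + H + (20 - 4*V + H*V²)² + 28*V - 7*H*V²)
b(4*(-12 + 7), -653) - 1*(-367488) = (-590 + 4*(-12 + 7) + (20 - 4*(-653) + (4*(-12 + 7))*(-653)²)² + 28*(-653) - 7*4*(-12 + 7)*(-653)²) - 1*(-367488) = (-590 + 4*(-5) + (20 + 2612 + (4*(-5))*426409)² - 18284 - 7*4*(-5)*426409) + 367488 = (-590 - 20 + (20 + 2612 - 20*426409)² - 18284 - 7*(-20)*426409) + 367488 = (-590 - 20 + (20 + 2612 - 8528180)² - 18284 + 59697260) + 367488 = (-590 - 20 + (-8525548)² - 18284 + 59697260) + 367488 = (-590 - 20 + 72684968700304 - 18284 + 59697260) + 367488 = 72685028378670 + 367488 = 72685028746158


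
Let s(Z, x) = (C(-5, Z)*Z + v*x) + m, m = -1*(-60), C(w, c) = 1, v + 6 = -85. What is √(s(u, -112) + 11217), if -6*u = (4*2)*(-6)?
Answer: √21477 ≈ 146.55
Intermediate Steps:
v = -91 (v = -6 - 85 = -91)
m = 60
u = 8 (u = -4*2*(-6)/6 = -4*(-6)/3 = -⅙*(-48) = 8)
s(Z, x) = 60 + Z - 91*x (s(Z, x) = (1*Z - 91*x) + 60 = (Z - 91*x) + 60 = 60 + Z - 91*x)
√(s(u, -112) + 11217) = √((60 + 8 - 91*(-112)) + 11217) = √((60 + 8 + 10192) + 11217) = √(10260 + 11217) = √21477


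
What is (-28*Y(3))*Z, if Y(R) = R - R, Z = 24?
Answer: 0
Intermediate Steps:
Y(R) = 0
(-28*Y(3))*Z = -28*0*24 = 0*24 = 0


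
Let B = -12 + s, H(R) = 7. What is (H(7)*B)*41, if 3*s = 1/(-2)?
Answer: -20951/6 ≈ -3491.8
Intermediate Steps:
s = -⅙ (s = (⅓)/(-2) = (⅓)*(-½) = -⅙ ≈ -0.16667)
B = -73/6 (B = -12 - ⅙ = -73/6 ≈ -12.167)
(H(7)*B)*41 = (7*(-73/6))*41 = -511/6*41 = -20951/6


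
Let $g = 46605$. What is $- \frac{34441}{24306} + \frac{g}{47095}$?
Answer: $- \frac{97843553}{228938214} \approx -0.42738$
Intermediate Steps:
$- \frac{34441}{24306} + \frac{g}{47095} = - \frac{34441}{24306} + \frac{46605}{47095} = \left(-34441\right) \frac{1}{24306} + 46605 \cdot \frac{1}{47095} = - \frac{34441}{24306} + \frac{9321}{9419} = - \frac{97843553}{228938214}$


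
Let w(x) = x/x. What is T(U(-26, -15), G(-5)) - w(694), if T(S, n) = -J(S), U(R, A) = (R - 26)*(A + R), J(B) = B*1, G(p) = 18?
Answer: -2133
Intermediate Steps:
J(B) = B
w(x) = 1
U(R, A) = (-26 + R)*(A + R)
T(S, n) = -S
T(U(-26, -15), G(-5)) - w(694) = -((-26)**2 - 26*(-15) - 26*(-26) - 15*(-26)) - 1*1 = -(676 + 390 + 676 + 390) - 1 = -1*2132 - 1 = -2132 - 1 = -2133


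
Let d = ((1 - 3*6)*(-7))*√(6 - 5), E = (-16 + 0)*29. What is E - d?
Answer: -583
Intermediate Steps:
E = -464 (E = -16*29 = -464)
d = 119 (d = ((1 - 18)*(-7))*√1 = -17*(-7)*1 = 119*1 = 119)
E - d = -464 - 1*119 = -464 - 119 = -583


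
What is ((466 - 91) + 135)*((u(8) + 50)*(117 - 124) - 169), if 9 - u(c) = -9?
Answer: -328950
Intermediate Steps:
u(c) = 18 (u(c) = 9 - 1*(-9) = 9 + 9 = 18)
((466 - 91) + 135)*((u(8) + 50)*(117 - 124) - 169) = ((466 - 91) + 135)*((18 + 50)*(117 - 124) - 169) = (375 + 135)*(68*(-7) - 169) = 510*(-476 - 169) = 510*(-645) = -328950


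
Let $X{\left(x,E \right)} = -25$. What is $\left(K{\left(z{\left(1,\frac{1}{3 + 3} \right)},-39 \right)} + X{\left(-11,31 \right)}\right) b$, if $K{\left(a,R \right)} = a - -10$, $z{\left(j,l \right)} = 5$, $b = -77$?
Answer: $770$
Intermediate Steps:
$K{\left(a,R \right)} = 10 + a$ ($K{\left(a,R \right)} = a + 10 = 10 + a$)
$\left(K{\left(z{\left(1,\frac{1}{3 + 3} \right)},-39 \right)} + X{\left(-11,31 \right)}\right) b = \left(\left(10 + 5\right) - 25\right) \left(-77\right) = \left(15 - 25\right) \left(-77\right) = \left(-10\right) \left(-77\right) = 770$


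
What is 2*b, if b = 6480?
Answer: 12960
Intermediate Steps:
2*b = 2*6480 = 12960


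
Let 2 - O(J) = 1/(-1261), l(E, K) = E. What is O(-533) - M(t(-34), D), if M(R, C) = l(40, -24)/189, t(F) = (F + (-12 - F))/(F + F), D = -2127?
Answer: 426407/238329 ≈ 1.7892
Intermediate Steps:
t(F) = -6/F (t(F) = -12*1/(2*F) = -6/F)
M(R, C) = 40/189
O(J) = 2523/1261 (O(J) = 2 - 1/(-1261) = 2 - 1*(-1/1261) = 2 + 1/1261 = 2523/1261)
O(-533) - M(t(-34), D) = 2523/1261 - 1*40/189 = 2523/1261 - 40/189 = 426407/238329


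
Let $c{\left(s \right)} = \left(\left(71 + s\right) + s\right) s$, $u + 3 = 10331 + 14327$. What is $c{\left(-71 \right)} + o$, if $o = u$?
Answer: $29696$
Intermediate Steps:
$u = 24655$ ($u = -3 + \left(10331 + 14327\right) = -3 + 24658 = 24655$)
$o = 24655$
$c{\left(s \right)} = s \left(71 + 2 s\right)$ ($c{\left(s \right)} = \left(71 + 2 s\right) s = s \left(71 + 2 s\right)$)
$c{\left(-71 \right)} + o = - 71 \left(71 + 2 \left(-71\right)\right) + 24655 = - 71 \left(71 - 142\right) + 24655 = \left(-71\right) \left(-71\right) + 24655 = 5041 + 24655 = 29696$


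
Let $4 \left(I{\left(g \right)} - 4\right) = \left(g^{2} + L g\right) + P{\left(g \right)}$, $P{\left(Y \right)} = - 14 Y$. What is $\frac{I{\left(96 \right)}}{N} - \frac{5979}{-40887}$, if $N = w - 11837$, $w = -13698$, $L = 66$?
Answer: $\frac{2426531}{348016515} \approx 0.0069725$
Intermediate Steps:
$I{\left(g \right)} = 4 + 13 g + \frac{g^{2}}{4}$ ($I{\left(g \right)} = 4 + \frac{\left(g^{2} + 66 g\right) - 14 g}{4} = 4 + \frac{g^{2} + 52 g}{4} = 4 + \left(13 g + \frac{g^{2}}{4}\right) = 4 + 13 g + \frac{g^{2}}{4}$)
$N = -25535$ ($N = -13698 - 11837 = -25535$)
$\frac{I{\left(96 \right)}}{N} - \frac{5979}{-40887} = \frac{4 + 13 \cdot 96 + \frac{96^{2}}{4}}{-25535} - \frac{5979}{-40887} = \left(4 + 1248 + \frac{1}{4} \cdot 9216\right) \left(- \frac{1}{25535}\right) - - \frac{1993}{13629} = \left(4 + 1248 + 2304\right) \left(- \frac{1}{25535}\right) + \frac{1993}{13629} = 3556 \left(- \frac{1}{25535}\right) + \frac{1993}{13629} = - \frac{3556}{25535} + \frac{1993}{13629} = \frac{2426531}{348016515}$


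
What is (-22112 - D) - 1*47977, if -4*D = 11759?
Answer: -268597/4 ≈ -67149.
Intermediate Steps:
D = -11759/4 (D = -¼*11759 = -11759/4 ≈ -2939.8)
(-22112 - D) - 1*47977 = (-22112 - 1*(-11759/4)) - 1*47977 = (-22112 + 11759/4) - 47977 = -76689/4 - 47977 = -268597/4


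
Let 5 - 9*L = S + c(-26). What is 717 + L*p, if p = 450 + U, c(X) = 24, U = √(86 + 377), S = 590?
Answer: -29733 - 203*√463/3 ≈ -31189.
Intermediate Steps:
U = √463 ≈ 21.517
p = 450 + √463 ≈ 471.52
L = -203/3 (L = 5/9 - (590 + 24)/9 = 5/9 - ⅑*614 = 5/9 - 614/9 = -203/3 ≈ -67.667)
717 + L*p = 717 - 203*(450 + √463)/3 = 717 + (-30450 - 203*√463/3) = -29733 - 203*√463/3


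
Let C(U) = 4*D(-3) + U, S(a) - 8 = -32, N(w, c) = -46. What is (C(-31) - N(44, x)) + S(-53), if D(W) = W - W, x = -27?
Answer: -9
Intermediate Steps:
S(a) = -24 (S(a) = 8 - 32 = -24)
D(W) = 0
C(U) = U (C(U) = 4*0 + U = 0 + U = U)
(C(-31) - N(44, x)) + S(-53) = (-31 - 1*(-46)) - 24 = (-31 + 46) - 24 = 15 - 24 = -9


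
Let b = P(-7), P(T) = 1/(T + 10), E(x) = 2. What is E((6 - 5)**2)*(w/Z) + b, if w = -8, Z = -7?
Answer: 55/21 ≈ 2.6190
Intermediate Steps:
P(T) = 1/(10 + T)
b = 1/3 (b = 1/(10 - 7) = 1/3 ≈ 0.33333)
E((6 - 5)**2)*(w/Z) + b = 2*(-8/(-7)) + 1/3 = 2*(-8*(-1/7)) + 1/3 = 2*(8/7) + 1/3 = 16/7 + 1/3 = 55/21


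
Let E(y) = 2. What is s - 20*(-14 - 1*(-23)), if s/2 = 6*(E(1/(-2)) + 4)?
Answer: -108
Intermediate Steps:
s = 72 (s = 2*(6*(2 + 4)) = 2*(6*6) = 2*36 = 72)
s - 20*(-14 - 1*(-23)) = 72 - 20*(-14 - 1*(-23)) = 72 - 20*(-14 + 23) = 72 - 20*9 = 72 - 180 = -108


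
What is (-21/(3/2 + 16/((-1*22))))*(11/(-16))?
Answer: 2541/136 ≈ 18.684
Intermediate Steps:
(-21/(3/2 + 16/((-1*22))))*(11/(-16)) = (-21/(3*(½) + 16/(-22)))*(11*(-1/16)) = -21/(3/2 + 16*(-1/22))*(-11/16) = -21/(3/2 - 8/11)*(-11/16) = -21/17/22*(-11/16) = -21*22/17*(-11/16) = -462/17*(-11/16) = 2541/136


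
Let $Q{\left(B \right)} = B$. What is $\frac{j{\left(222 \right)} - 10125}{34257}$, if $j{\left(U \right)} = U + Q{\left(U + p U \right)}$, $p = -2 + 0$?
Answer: $- \frac{3375}{11419} \approx -0.29556$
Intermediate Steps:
$p = -2$
$j{\left(U \right)} = 0$ ($j{\left(U \right)} = U + \left(U - 2 U\right) = U - U = 0$)
$\frac{j{\left(222 \right)} - 10125}{34257} = \frac{0 - 10125}{34257} = \left(0 - 10125\right) \frac{1}{34257} = \left(-10125\right) \frac{1}{34257} = - \frac{3375}{11419}$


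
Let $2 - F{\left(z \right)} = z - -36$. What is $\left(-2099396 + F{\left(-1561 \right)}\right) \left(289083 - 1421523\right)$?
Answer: $2375710770360$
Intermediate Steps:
$F{\left(z \right)} = -34 - z$ ($F{\left(z \right)} = 2 - \left(z - -36\right) = 2 - \left(z + 36\right) = 2 - \left(36 + z\right) = -34 - z$)
$\left(-2099396 + F{\left(-1561 \right)}\right) \left(289083 - 1421523\right) = \left(-2099396 - -1527\right) \left(289083 - 1421523\right) = \left(-2099396 + \left(-34 + 1561\right)\right) \left(-1132440\right) = \left(-2099396 + 1527\right) \left(-1132440\right) = \left(-2097869\right) \left(-1132440\right) = 2375710770360$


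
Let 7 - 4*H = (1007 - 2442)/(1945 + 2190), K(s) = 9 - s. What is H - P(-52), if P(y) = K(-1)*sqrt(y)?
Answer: 1519/827 - 20*I*sqrt(13) ≈ 1.8368 - 72.111*I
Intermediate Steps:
H = 1519/827 (H = 7/4 - (1007 - 2442)/(4*(1945 + 2190)) = 7/4 - (-1435)/(4*4135) = 7/4 - 1/4*(-287/827) = 7/4 + 287/3308 = 1519/827 ≈ 1.8368)
P(y) = 10*sqrt(y) (P(y) = (9 - 1*(-1))*sqrt(y) = (9 + 1)*sqrt(y) = 10*sqrt(y))
H - P(-52) = 1519/827 - 10*sqrt(-52) = 1519/827 - 10*2*I*sqrt(13) = 1519/827 - 20*I*sqrt(13)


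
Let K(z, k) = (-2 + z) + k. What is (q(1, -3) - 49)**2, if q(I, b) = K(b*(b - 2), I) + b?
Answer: 1444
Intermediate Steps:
K(z, k) = -2 + k + z
q(I, b) = -2 + I + b + b*(-2 + b) (q(I, b) = (-2 + I + b*(b - 2)) + b = (-2 + I + b*(-2 + b)) + b = -2 + I + b + b*(-2 + b))
(q(1, -3) - 49)**2 = ((-2 + 1 + (-3)**2 - 1*(-3)) - 49)**2 = ((-2 + 1 + 9 + 3) - 49)**2 = (11 - 49)**2 = (-38)**2 = 1444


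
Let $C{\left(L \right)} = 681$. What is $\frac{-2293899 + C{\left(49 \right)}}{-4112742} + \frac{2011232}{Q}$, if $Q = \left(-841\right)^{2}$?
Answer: $\frac{1648937973067}{484810712417} \approx 3.4012$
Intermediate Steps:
$Q = 707281$
$\frac{-2293899 + C{\left(49 \right)}}{-4112742} + \frac{2011232}{Q} = \frac{-2293899 + 681}{-4112742} + \frac{2011232}{707281} = \left(-2293218\right) \left(- \frac{1}{4112742}\right) + 2011232 \cdot \frac{1}{707281} = \frac{382203}{685457} + \frac{2011232}{707281} = \frac{1648937973067}{484810712417}$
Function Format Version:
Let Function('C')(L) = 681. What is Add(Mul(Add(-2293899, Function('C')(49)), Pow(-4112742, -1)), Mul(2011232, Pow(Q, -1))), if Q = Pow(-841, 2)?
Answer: Rational(1648937973067, 484810712417) ≈ 3.4012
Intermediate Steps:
Q = 707281
Add(Mul(Add(-2293899, Function('C')(49)), Pow(-4112742, -1)), Mul(2011232, Pow(Q, -1))) = Add(Mul(Add(-2293899, 681), Pow(-4112742, -1)), Mul(2011232, Pow(707281, -1))) = Add(Mul(-2293218, Rational(-1, 4112742)), Mul(2011232, Rational(1, 707281))) = Add(Rational(382203, 685457), Rational(2011232, 707281)) = Rational(1648937973067, 484810712417)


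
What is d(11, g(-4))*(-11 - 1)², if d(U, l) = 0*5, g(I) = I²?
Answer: 0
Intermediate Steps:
d(U, l) = 0
d(11, g(-4))*(-11 - 1)² = 0*(-11 - 1)² = 0*(-12)² = 0*144 = 0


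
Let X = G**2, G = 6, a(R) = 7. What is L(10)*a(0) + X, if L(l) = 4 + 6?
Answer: 106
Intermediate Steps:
L(l) = 10
X = 36 (X = 6**2 = 36)
L(10)*a(0) + X = 10*7 + 36 = 70 + 36 = 106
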